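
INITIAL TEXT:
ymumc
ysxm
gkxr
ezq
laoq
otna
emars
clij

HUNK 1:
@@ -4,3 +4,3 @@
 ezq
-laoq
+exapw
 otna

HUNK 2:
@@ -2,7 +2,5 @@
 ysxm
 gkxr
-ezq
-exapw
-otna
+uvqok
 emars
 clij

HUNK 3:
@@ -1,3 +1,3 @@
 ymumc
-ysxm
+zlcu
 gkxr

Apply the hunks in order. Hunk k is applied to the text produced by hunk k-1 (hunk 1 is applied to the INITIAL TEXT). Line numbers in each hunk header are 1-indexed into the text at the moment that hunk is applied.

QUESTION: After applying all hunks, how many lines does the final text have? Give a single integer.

Hunk 1: at line 4 remove [laoq] add [exapw] -> 8 lines: ymumc ysxm gkxr ezq exapw otna emars clij
Hunk 2: at line 2 remove [ezq,exapw,otna] add [uvqok] -> 6 lines: ymumc ysxm gkxr uvqok emars clij
Hunk 3: at line 1 remove [ysxm] add [zlcu] -> 6 lines: ymumc zlcu gkxr uvqok emars clij
Final line count: 6

Answer: 6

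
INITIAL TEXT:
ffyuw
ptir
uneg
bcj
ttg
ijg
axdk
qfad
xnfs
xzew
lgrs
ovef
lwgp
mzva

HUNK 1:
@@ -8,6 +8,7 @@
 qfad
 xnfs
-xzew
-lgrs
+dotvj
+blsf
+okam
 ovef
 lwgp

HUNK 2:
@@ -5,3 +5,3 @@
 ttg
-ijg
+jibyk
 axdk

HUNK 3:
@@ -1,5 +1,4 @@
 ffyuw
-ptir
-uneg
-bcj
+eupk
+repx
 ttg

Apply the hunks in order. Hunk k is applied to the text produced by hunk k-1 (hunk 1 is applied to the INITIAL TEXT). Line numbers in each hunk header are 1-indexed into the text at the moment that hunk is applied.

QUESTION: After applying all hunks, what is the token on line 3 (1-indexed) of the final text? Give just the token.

Answer: repx

Derivation:
Hunk 1: at line 8 remove [xzew,lgrs] add [dotvj,blsf,okam] -> 15 lines: ffyuw ptir uneg bcj ttg ijg axdk qfad xnfs dotvj blsf okam ovef lwgp mzva
Hunk 2: at line 5 remove [ijg] add [jibyk] -> 15 lines: ffyuw ptir uneg bcj ttg jibyk axdk qfad xnfs dotvj blsf okam ovef lwgp mzva
Hunk 3: at line 1 remove [ptir,uneg,bcj] add [eupk,repx] -> 14 lines: ffyuw eupk repx ttg jibyk axdk qfad xnfs dotvj blsf okam ovef lwgp mzva
Final line 3: repx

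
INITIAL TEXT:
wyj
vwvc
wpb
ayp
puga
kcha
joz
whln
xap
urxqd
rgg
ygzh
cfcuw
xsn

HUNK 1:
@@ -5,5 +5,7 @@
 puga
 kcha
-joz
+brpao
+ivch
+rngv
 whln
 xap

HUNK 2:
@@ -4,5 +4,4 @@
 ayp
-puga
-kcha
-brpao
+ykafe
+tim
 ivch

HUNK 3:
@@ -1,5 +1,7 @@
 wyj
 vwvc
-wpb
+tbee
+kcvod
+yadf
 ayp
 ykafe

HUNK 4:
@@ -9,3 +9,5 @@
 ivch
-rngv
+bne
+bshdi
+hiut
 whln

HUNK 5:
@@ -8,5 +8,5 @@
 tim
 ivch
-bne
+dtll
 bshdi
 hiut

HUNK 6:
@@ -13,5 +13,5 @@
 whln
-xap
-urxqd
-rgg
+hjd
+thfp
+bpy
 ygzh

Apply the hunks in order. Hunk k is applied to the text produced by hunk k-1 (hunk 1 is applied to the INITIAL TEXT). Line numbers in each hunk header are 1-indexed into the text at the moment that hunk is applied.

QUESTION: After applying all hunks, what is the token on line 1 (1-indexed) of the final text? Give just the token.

Hunk 1: at line 5 remove [joz] add [brpao,ivch,rngv] -> 16 lines: wyj vwvc wpb ayp puga kcha brpao ivch rngv whln xap urxqd rgg ygzh cfcuw xsn
Hunk 2: at line 4 remove [puga,kcha,brpao] add [ykafe,tim] -> 15 lines: wyj vwvc wpb ayp ykafe tim ivch rngv whln xap urxqd rgg ygzh cfcuw xsn
Hunk 3: at line 1 remove [wpb] add [tbee,kcvod,yadf] -> 17 lines: wyj vwvc tbee kcvod yadf ayp ykafe tim ivch rngv whln xap urxqd rgg ygzh cfcuw xsn
Hunk 4: at line 9 remove [rngv] add [bne,bshdi,hiut] -> 19 lines: wyj vwvc tbee kcvod yadf ayp ykafe tim ivch bne bshdi hiut whln xap urxqd rgg ygzh cfcuw xsn
Hunk 5: at line 8 remove [bne] add [dtll] -> 19 lines: wyj vwvc tbee kcvod yadf ayp ykafe tim ivch dtll bshdi hiut whln xap urxqd rgg ygzh cfcuw xsn
Hunk 6: at line 13 remove [xap,urxqd,rgg] add [hjd,thfp,bpy] -> 19 lines: wyj vwvc tbee kcvod yadf ayp ykafe tim ivch dtll bshdi hiut whln hjd thfp bpy ygzh cfcuw xsn
Final line 1: wyj

Answer: wyj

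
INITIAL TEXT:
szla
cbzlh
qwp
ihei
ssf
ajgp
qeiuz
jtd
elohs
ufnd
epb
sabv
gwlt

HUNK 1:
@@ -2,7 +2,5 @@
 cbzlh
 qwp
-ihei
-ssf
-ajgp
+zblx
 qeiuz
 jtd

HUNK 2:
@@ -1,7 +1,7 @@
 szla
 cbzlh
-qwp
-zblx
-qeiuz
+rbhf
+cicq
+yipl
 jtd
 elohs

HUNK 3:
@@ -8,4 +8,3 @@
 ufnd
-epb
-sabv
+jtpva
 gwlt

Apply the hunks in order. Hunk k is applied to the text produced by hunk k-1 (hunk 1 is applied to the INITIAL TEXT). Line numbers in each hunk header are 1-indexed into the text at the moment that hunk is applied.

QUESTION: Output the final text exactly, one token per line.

Answer: szla
cbzlh
rbhf
cicq
yipl
jtd
elohs
ufnd
jtpva
gwlt

Derivation:
Hunk 1: at line 2 remove [ihei,ssf,ajgp] add [zblx] -> 11 lines: szla cbzlh qwp zblx qeiuz jtd elohs ufnd epb sabv gwlt
Hunk 2: at line 1 remove [qwp,zblx,qeiuz] add [rbhf,cicq,yipl] -> 11 lines: szla cbzlh rbhf cicq yipl jtd elohs ufnd epb sabv gwlt
Hunk 3: at line 8 remove [epb,sabv] add [jtpva] -> 10 lines: szla cbzlh rbhf cicq yipl jtd elohs ufnd jtpva gwlt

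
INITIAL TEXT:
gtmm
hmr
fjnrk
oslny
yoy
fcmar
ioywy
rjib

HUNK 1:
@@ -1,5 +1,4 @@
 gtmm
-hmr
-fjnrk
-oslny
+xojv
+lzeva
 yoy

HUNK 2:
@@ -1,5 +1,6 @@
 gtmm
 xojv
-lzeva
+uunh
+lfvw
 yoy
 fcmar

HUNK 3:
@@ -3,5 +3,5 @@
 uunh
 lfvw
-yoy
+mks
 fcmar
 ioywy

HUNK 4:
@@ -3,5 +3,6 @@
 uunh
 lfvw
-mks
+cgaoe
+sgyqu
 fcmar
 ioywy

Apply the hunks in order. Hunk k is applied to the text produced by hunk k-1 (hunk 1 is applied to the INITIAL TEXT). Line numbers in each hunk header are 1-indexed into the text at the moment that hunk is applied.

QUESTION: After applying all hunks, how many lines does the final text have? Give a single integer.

Hunk 1: at line 1 remove [hmr,fjnrk,oslny] add [xojv,lzeva] -> 7 lines: gtmm xojv lzeva yoy fcmar ioywy rjib
Hunk 2: at line 1 remove [lzeva] add [uunh,lfvw] -> 8 lines: gtmm xojv uunh lfvw yoy fcmar ioywy rjib
Hunk 3: at line 3 remove [yoy] add [mks] -> 8 lines: gtmm xojv uunh lfvw mks fcmar ioywy rjib
Hunk 4: at line 3 remove [mks] add [cgaoe,sgyqu] -> 9 lines: gtmm xojv uunh lfvw cgaoe sgyqu fcmar ioywy rjib
Final line count: 9

Answer: 9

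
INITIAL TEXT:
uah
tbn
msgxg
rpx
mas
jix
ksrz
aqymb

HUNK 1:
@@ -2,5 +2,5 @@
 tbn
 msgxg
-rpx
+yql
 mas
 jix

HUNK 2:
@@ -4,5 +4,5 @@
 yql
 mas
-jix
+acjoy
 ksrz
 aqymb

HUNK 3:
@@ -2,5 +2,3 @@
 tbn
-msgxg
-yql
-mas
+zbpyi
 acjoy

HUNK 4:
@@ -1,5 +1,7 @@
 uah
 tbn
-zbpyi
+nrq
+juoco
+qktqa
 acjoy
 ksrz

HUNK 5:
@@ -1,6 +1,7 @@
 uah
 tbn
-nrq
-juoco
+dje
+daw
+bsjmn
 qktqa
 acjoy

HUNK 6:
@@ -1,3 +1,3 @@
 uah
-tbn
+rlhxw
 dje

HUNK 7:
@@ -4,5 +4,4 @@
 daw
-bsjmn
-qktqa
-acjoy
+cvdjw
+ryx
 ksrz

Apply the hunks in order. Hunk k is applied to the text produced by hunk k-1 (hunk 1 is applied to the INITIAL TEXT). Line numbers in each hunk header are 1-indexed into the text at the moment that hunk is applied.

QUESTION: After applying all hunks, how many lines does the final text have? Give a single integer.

Hunk 1: at line 2 remove [rpx] add [yql] -> 8 lines: uah tbn msgxg yql mas jix ksrz aqymb
Hunk 2: at line 4 remove [jix] add [acjoy] -> 8 lines: uah tbn msgxg yql mas acjoy ksrz aqymb
Hunk 3: at line 2 remove [msgxg,yql,mas] add [zbpyi] -> 6 lines: uah tbn zbpyi acjoy ksrz aqymb
Hunk 4: at line 1 remove [zbpyi] add [nrq,juoco,qktqa] -> 8 lines: uah tbn nrq juoco qktqa acjoy ksrz aqymb
Hunk 5: at line 1 remove [nrq,juoco] add [dje,daw,bsjmn] -> 9 lines: uah tbn dje daw bsjmn qktqa acjoy ksrz aqymb
Hunk 6: at line 1 remove [tbn] add [rlhxw] -> 9 lines: uah rlhxw dje daw bsjmn qktqa acjoy ksrz aqymb
Hunk 7: at line 4 remove [bsjmn,qktqa,acjoy] add [cvdjw,ryx] -> 8 lines: uah rlhxw dje daw cvdjw ryx ksrz aqymb
Final line count: 8

Answer: 8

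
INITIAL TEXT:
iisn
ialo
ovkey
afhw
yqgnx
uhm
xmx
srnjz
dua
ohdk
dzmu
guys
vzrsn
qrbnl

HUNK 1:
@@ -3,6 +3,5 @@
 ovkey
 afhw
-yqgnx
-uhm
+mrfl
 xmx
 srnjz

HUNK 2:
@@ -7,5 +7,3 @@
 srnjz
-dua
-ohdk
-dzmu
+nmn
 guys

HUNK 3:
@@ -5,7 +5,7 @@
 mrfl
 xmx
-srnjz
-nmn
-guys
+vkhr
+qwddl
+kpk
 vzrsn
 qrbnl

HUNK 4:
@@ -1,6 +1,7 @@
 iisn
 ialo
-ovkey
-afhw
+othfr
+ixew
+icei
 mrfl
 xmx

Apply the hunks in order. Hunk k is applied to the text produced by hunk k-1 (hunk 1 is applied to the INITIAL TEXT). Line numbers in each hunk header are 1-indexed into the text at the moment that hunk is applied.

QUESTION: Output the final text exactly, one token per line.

Answer: iisn
ialo
othfr
ixew
icei
mrfl
xmx
vkhr
qwddl
kpk
vzrsn
qrbnl

Derivation:
Hunk 1: at line 3 remove [yqgnx,uhm] add [mrfl] -> 13 lines: iisn ialo ovkey afhw mrfl xmx srnjz dua ohdk dzmu guys vzrsn qrbnl
Hunk 2: at line 7 remove [dua,ohdk,dzmu] add [nmn] -> 11 lines: iisn ialo ovkey afhw mrfl xmx srnjz nmn guys vzrsn qrbnl
Hunk 3: at line 5 remove [srnjz,nmn,guys] add [vkhr,qwddl,kpk] -> 11 lines: iisn ialo ovkey afhw mrfl xmx vkhr qwddl kpk vzrsn qrbnl
Hunk 4: at line 1 remove [ovkey,afhw] add [othfr,ixew,icei] -> 12 lines: iisn ialo othfr ixew icei mrfl xmx vkhr qwddl kpk vzrsn qrbnl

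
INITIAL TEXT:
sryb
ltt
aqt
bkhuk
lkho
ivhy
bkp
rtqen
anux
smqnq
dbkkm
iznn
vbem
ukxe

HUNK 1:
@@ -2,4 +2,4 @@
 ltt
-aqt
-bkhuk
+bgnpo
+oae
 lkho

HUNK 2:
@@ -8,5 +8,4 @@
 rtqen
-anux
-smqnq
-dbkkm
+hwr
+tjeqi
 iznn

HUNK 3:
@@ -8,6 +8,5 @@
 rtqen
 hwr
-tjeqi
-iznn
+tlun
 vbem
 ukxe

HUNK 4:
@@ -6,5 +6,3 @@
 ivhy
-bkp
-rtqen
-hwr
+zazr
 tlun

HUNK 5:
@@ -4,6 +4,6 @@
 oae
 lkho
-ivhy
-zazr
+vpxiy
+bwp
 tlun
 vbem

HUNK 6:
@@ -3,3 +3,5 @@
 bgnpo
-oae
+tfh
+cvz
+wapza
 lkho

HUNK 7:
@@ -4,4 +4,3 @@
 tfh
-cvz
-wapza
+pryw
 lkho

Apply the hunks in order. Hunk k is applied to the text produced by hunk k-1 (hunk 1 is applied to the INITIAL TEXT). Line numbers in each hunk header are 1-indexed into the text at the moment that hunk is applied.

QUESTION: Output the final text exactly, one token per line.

Answer: sryb
ltt
bgnpo
tfh
pryw
lkho
vpxiy
bwp
tlun
vbem
ukxe

Derivation:
Hunk 1: at line 2 remove [aqt,bkhuk] add [bgnpo,oae] -> 14 lines: sryb ltt bgnpo oae lkho ivhy bkp rtqen anux smqnq dbkkm iznn vbem ukxe
Hunk 2: at line 8 remove [anux,smqnq,dbkkm] add [hwr,tjeqi] -> 13 lines: sryb ltt bgnpo oae lkho ivhy bkp rtqen hwr tjeqi iznn vbem ukxe
Hunk 3: at line 8 remove [tjeqi,iznn] add [tlun] -> 12 lines: sryb ltt bgnpo oae lkho ivhy bkp rtqen hwr tlun vbem ukxe
Hunk 4: at line 6 remove [bkp,rtqen,hwr] add [zazr] -> 10 lines: sryb ltt bgnpo oae lkho ivhy zazr tlun vbem ukxe
Hunk 5: at line 4 remove [ivhy,zazr] add [vpxiy,bwp] -> 10 lines: sryb ltt bgnpo oae lkho vpxiy bwp tlun vbem ukxe
Hunk 6: at line 3 remove [oae] add [tfh,cvz,wapza] -> 12 lines: sryb ltt bgnpo tfh cvz wapza lkho vpxiy bwp tlun vbem ukxe
Hunk 7: at line 4 remove [cvz,wapza] add [pryw] -> 11 lines: sryb ltt bgnpo tfh pryw lkho vpxiy bwp tlun vbem ukxe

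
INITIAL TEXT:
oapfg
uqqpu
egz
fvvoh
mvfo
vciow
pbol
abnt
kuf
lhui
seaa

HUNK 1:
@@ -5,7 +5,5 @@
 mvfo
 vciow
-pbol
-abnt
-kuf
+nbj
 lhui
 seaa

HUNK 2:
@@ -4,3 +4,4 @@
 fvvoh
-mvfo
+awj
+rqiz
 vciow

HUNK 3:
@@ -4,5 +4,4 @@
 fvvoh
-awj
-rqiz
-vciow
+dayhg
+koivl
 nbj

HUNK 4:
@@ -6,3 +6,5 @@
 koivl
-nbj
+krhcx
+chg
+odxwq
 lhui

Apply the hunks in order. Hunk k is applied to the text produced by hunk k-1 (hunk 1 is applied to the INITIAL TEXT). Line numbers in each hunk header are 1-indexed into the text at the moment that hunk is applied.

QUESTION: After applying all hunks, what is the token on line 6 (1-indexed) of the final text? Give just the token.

Hunk 1: at line 5 remove [pbol,abnt,kuf] add [nbj] -> 9 lines: oapfg uqqpu egz fvvoh mvfo vciow nbj lhui seaa
Hunk 2: at line 4 remove [mvfo] add [awj,rqiz] -> 10 lines: oapfg uqqpu egz fvvoh awj rqiz vciow nbj lhui seaa
Hunk 3: at line 4 remove [awj,rqiz,vciow] add [dayhg,koivl] -> 9 lines: oapfg uqqpu egz fvvoh dayhg koivl nbj lhui seaa
Hunk 4: at line 6 remove [nbj] add [krhcx,chg,odxwq] -> 11 lines: oapfg uqqpu egz fvvoh dayhg koivl krhcx chg odxwq lhui seaa
Final line 6: koivl

Answer: koivl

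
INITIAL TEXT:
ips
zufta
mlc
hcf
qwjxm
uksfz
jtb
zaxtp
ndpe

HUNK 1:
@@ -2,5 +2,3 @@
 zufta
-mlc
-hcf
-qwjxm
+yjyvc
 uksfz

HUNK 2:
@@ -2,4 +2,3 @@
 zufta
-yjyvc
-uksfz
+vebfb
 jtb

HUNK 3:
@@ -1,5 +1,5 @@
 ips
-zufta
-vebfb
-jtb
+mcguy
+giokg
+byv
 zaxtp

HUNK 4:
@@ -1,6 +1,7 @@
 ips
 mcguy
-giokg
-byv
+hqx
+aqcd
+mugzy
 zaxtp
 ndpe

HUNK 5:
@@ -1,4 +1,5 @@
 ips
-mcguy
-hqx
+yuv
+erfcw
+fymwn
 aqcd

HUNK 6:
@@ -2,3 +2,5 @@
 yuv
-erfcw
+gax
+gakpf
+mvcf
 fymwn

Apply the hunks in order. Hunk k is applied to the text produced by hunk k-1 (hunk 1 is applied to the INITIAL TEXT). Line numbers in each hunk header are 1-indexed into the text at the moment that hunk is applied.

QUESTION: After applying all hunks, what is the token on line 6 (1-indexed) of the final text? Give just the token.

Hunk 1: at line 2 remove [mlc,hcf,qwjxm] add [yjyvc] -> 7 lines: ips zufta yjyvc uksfz jtb zaxtp ndpe
Hunk 2: at line 2 remove [yjyvc,uksfz] add [vebfb] -> 6 lines: ips zufta vebfb jtb zaxtp ndpe
Hunk 3: at line 1 remove [zufta,vebfb,jtb] add [mcguy,giokg,byv] -> 6 lines: ips mcguy giokg byv zaxtp ndpe
Hunk 4: at line 1 remove [giokg,byv] add [hqx,aqcd,mugzy] -> 7 lines: ips mcguy hqx aqcd mugzy zaxtp ndpe
Hunk 5: at line 1 remove [mcguy,hqx] add [yuv,erfcw,fymwn] -> 8 lines: ips yuv erfcw fymwn aqcd mugzy zaxtp ndpe
Hunk 6: at line 2 remove [erfcw] add [gax,gakpf,mvcf] -> 10 lines: ips yuv gax gakpf mvcf fymwn aqcd mugzy zaxtp ndpe
Final line 6: fymwn

Answer: fymwn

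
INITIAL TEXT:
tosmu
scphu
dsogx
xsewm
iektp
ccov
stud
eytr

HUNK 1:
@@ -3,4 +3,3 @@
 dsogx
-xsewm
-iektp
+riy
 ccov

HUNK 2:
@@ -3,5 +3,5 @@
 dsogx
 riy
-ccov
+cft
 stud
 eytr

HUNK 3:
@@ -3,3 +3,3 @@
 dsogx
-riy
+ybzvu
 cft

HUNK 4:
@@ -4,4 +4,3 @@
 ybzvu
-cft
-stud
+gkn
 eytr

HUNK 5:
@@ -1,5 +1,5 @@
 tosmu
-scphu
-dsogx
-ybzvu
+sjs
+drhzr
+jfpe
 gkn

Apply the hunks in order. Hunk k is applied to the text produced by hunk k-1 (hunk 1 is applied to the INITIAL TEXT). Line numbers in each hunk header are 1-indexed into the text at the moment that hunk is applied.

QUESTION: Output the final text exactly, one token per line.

Hunk 1: at line 3 remove [xsewm,iektp] add [riy] -> 7 lines: tosmu scphu dsogx riy ccov stud eytr
Hunk 2: at line 3 remove [ccov] add [cft] -> 7 lines: tosmu scphu dsogx riy cft stud eytr
Hunk 3: at line 3 remove [riy] add [ybzvu] -> 7 lines: tosmu scphu dsogx ybzvu cft stud eytr
Hunk 4: at line 4 remove [cft,stud] add [gkn] -> 6 lines: tosmu scphu dsogx ybzvu gkn eytr
Hunk 5: at line 1 remove [scphu,dsogx,ybzvu] add [sjs,drhzr,jfpe] -> 6 lines: tosmu sjs drhzr jfpe gkn eytr

Answer: tosmu
sjs
drhzr
jfpe
gkn
eytr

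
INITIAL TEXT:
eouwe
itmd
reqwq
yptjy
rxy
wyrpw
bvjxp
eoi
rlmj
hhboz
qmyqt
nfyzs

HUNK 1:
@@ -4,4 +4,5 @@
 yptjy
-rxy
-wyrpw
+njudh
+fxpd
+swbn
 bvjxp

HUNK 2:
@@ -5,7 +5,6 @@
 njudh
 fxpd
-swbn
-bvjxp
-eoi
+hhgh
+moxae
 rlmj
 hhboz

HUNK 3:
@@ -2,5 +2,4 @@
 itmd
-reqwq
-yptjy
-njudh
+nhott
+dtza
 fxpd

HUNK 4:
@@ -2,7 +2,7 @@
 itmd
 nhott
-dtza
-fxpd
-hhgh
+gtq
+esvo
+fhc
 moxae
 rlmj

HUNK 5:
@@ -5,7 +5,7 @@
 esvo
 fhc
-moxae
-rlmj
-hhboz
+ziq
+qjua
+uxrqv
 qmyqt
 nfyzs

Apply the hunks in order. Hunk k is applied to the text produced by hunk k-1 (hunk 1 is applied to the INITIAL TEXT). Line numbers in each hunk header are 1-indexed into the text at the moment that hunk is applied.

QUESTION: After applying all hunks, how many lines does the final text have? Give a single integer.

Answer: 11

Derivation:
Hunk 1: at line 4 remove [rxy,wyrpw] add [njudh,fxpd,swbn] -> 13 lines: eouwe itmd reqwq yptjy njudh fxpd swbn bvjxp eoi rlmj hhboz qmyqt nfyzs
Hunk 2: at line 5 remove [swbn,bvjxp,eoi] add [hhgh,moxae] -> 12 lines: eouwe itmd reqwq yptjy njudh fxpd hhgh moxae rlmj hhboz qmyqt nfyzs
Hunk 3: at line 2 remove [reqwq,yptjy,njudh] add [nhott,dtza] -> 11 lines: eouwe itmd nhott dtza fxpd hhgh moxae rlmj hhboz qmyqt nfyzs
Hunk 4: at line 2 remove [dtza,fxpd,hhgh] add [gtq,esvo,fhc] -> 11 lines: eouwe itmd nhott gtq esvo fhc moxae rlmj hhboz qmyqt nfyzs
Hunk 5: at line 5 remove [moxae,rlmj,hhboz] add [ziq,qjua,uxrqv] -> 11 lines: eouwe itmd nhott gtq esvo fhc ziq qjua uxrqv qmyqt nfyzs
Final line count: 11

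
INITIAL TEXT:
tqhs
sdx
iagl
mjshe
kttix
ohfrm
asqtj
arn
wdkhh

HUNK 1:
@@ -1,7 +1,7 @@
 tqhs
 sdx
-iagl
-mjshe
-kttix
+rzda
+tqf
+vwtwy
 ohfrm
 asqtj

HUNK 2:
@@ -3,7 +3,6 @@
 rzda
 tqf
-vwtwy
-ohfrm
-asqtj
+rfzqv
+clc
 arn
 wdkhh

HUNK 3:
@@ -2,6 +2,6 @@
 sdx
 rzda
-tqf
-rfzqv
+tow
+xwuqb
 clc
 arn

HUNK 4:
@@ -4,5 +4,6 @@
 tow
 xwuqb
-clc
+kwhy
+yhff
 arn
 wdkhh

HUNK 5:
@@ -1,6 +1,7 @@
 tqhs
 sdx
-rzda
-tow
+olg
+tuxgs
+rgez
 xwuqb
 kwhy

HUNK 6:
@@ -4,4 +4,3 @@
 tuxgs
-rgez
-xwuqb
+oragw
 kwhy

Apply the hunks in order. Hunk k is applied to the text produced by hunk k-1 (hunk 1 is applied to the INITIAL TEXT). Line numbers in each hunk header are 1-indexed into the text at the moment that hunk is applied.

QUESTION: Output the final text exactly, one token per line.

Answer: tqhs
sdx
olg
tuxgs
oragw
kwhy
yhff
arn
wdkhh

Derivation:
Hunk 1: at line 1 remove [iagl,mjshe,kttix] add [rzda,tqf,vwtwy] -> 9 lines: tqhs sdx rzda tqf vwtwy ohfrm asqtj arn wdkhh
Hunk 2: at line 3 remove [vwtwy,ohfrm,asqtj] add [rfzqv,clc] -> 8 lines: tqhs sdx rzda tqf rfzqv clc arn wdkhh
Hunk 3: at line 2 remove [tqf,rfzqv] add [tow,xwuqb] -> 8 lines: tqhs sdx rzda tow xwuqb clc arn wdkhh
Hunk 4: at line 4 remove [clc] add [kwhy,yhff] -> 9 lines: tqhs sdx rzda tow xwuqb kwhy yhff arn wdkhh
Hunk 5: at line 1 remove [rzda,tow] add [olg,tuxgs,rgez] -> 10 lines: tqhs sdx olg tuxgs rgez xwuqb kwhy yhff arn wdkhh
Hunk 6: at line 4 remove [rgez,xwuqb] add [oragw] -> 9 lines: tqhs sdx olg tuxgs oragw kwhy yhff arn wdkhh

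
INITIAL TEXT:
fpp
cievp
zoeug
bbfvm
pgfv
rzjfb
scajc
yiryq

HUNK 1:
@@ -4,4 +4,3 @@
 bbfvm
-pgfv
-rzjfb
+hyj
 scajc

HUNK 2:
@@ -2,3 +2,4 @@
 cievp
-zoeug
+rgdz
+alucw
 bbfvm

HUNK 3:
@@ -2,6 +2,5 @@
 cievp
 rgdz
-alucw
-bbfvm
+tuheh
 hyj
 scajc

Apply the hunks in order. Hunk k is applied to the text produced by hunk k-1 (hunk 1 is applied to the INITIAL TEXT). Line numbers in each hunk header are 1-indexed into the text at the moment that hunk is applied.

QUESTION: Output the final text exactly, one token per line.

Answer: fpp
cievp
rgdz
tuheh
hyj
scajc
yiryq

Derivation:
Hunk 1: at line 4 remove [pgfv,rzjfb] add [hyj] -> 7 lines: fpp cievp zoeug bbfvm hyj scajc yiryq
Hunk 2: at line 2 remove [zoeug] add [rgdz,alucw] -> 8 lines: fpp cievp rgdz alucw bbfvm hyj scajc yiryq
Hunk 3: at line 2 remove [alucw,bbfvm] add [tuheh] -> 7 lines: fpp cievp rgdz tuheh hyj scajc yiryq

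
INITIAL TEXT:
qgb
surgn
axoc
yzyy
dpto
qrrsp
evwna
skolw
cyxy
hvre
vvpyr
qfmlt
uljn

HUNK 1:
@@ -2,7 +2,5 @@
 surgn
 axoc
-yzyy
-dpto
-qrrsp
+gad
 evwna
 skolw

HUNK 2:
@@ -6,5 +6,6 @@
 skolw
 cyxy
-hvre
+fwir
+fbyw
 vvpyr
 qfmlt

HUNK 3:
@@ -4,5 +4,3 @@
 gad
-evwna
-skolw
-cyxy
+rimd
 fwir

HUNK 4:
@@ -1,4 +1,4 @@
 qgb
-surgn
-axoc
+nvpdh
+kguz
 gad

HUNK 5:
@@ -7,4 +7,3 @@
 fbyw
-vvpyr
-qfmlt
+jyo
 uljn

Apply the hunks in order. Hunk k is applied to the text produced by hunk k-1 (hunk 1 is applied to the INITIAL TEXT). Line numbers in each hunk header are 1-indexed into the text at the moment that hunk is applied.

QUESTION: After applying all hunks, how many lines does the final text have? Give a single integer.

Answer: 9

Derivation:
Hunk 1: at line 2 remove [yzyy,dpto,qrrsp] add [gad] -> 11 lines: qgb surgn axoc gad evwna skolw cyxy hvre vvpyr qfmlt uljn
Hunk 2: at line 6 remove [hvre] add [fwir,fbyw] -> 12 lines: qgb surgn axoc gad evwna skolw cyxy fwir fbyw vvpyr qfmlt uljn
Hunk 3: at line 4 remove [evwna,skolw,cyxy] add [rimd] -> 10 lines: qgb surgn axoc gad rimd fwir fbyw vvpyr qfmlt uljn
Hunk 4: at line 1 remove [surgn,axoc] add [nvpdh,kguz] -> 10 lines: qgb nvpdh kguz gad rimd fwir fbyw vvpyr qfmlt uljn
Hunk 5: at line 7 remove [vvpyr,qfmlt] add [jyo] -> 9 lines: qgb nvpdh kguz gad rimd fwir fbyw jyo uljn
Final line count: 9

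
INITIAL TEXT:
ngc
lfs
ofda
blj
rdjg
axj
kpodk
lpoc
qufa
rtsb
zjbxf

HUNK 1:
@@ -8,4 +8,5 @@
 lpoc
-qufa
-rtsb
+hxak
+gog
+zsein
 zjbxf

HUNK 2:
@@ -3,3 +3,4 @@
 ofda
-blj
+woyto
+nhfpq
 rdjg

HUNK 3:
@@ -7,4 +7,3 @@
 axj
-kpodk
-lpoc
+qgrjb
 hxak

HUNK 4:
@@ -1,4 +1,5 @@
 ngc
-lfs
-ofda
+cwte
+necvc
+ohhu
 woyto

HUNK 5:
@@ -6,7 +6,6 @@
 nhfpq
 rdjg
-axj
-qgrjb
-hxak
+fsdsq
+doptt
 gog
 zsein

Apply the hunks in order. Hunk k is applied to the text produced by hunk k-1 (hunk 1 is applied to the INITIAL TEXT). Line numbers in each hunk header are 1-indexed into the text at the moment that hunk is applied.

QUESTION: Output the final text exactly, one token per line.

Hunk 1: at line 8 remove [qufa,rtsb] add [hxak,gog,zsein] -> 12 lines: ngc lfs ofda blj rdjg axj kpodk lpoc hxak gog zsein zjbxf
Hunk 2: at line 3 remove [blj] add [woyto,nhfpq] -> 13 lines: ngc lfs ofda woyto nhfpq rdjg axj kpodk lpoc hxak gog zsein zjbxf
Hunk 3: at line 7 remove [kpodk,lpoc] add [qgrjb] -> 12 lines: ngc lfs ofda woyto nhfpq rdjg axj qgrjb hxak gog zsein zjbxf
Hunk 4: at line 1 remove [lfs,ofda] add [cwte,necvc,ohhu] -> 13 lines: ngc cwte necvc ohhu woyto nhfpq rdjg axj qgrjb hxak gog zsein zjbxf
Hunk 5: at line 6 remove [axj,qgrjb,hxak] add [fsdsq,doptt] -> 12 lines: ngc cwte necvc ohhu woyto nhfpq rdjg fsdsq doptt gog zsein zjbxf

Answer: ngc
cwte
necvc
ohhu
woyto
nhfpq
rdjg
fsdsq
doptt
gog
zsein
zjbxf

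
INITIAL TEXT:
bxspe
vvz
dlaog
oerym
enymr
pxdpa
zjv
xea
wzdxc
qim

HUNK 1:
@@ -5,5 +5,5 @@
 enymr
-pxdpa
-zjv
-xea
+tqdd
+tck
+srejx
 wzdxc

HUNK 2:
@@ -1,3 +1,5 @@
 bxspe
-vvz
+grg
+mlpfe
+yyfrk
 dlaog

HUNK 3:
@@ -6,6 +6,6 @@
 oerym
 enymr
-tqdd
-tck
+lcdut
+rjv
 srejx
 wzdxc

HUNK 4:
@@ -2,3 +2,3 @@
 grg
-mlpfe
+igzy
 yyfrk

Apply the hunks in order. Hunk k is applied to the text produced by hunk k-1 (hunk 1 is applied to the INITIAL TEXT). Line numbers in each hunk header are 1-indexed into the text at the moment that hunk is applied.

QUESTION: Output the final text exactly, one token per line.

Hunk 1: at line 5 remove [pxdpa,zjv,xea] add [tqdd,tck,srejx] -> 10 lines: bxspe vvz dlaog oerym enymr tqdd tck srejx wzdxc qim
Hunk 2: at line 1 remove [vvz] add [grg,mlpfe,yyfrk] -> 12 lines: bxspe grg mlpfe yyfrk dlaog oerym enymr tqdd tck srejx wzdxc qim
Hunk 3: at line 6 remove [tqdd,tck] add [lcdut,rjv] -> 12 lines: bxspe grg mlpfe yyfrk dlaog oerym enymr lcdut rjv srejx wzdxc qim
Hunk 4: at line 2 remove [mlpfe] add [igzy] -> 12 lines: bxspe grg igzy yyfrk dlaog oerym enymr lcdut rjv srejx wzdxc qim

Answer: bxspe
grg
igzy
yyfrk
dlaog
oerym
enymr
lcdut
rjv
srejx
wzdxc
qim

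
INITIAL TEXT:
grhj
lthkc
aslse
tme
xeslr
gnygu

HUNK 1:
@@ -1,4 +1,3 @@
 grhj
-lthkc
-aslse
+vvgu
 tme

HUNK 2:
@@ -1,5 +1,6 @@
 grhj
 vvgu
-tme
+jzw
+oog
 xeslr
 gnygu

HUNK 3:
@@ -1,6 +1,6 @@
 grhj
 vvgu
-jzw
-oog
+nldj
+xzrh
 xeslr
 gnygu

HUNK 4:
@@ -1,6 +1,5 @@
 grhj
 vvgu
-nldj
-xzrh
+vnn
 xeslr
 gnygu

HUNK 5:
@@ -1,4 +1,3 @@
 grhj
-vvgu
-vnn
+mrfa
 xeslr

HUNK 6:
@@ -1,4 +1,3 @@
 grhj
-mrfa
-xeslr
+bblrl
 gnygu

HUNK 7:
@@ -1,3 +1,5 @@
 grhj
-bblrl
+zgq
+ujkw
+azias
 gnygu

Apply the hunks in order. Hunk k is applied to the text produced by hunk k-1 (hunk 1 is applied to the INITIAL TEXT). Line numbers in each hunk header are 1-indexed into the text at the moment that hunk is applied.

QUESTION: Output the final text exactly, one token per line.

Answer: grhj
zgq
ujkw
azias
gnygu

Derivation:
Hunk 1: at line 1 remove [lthkc,aslse] add [vvgu] -> 5 lines: grhj vvgu tme xeslr gnygu
Hunk 2: at line 1 remove [tme] add [jzw,oog] -> 6 lines: grhj vvgu jzw oog xeslr gnygu
Hunk 3: at line 1 remove [jzw,oog] add [nldj,xzrh] -> 6 lines: grhj vvgu nldj xzrh xeslr gnygu
Hunk 4: at line 1 remove [nldj,xzrh] add [vnn] -> 5 lines: grhj vvgu vnn xeslr gnygu
Hunk 5: at line 1 remove [vvgu,vnn] add [mrfa] -> 4 lines: grhj mrfa xeslr gnygu
Hunk 6: at line 1 remove [mrfa,xeslr] add [bblrl] -> 3 lines: grhj bblrl gnygu
Hunk 7: at line 1 remove [bblrl] add [zgq,ujkw,azias] -> 5 lines: grhj zgq ujkw azias gnygu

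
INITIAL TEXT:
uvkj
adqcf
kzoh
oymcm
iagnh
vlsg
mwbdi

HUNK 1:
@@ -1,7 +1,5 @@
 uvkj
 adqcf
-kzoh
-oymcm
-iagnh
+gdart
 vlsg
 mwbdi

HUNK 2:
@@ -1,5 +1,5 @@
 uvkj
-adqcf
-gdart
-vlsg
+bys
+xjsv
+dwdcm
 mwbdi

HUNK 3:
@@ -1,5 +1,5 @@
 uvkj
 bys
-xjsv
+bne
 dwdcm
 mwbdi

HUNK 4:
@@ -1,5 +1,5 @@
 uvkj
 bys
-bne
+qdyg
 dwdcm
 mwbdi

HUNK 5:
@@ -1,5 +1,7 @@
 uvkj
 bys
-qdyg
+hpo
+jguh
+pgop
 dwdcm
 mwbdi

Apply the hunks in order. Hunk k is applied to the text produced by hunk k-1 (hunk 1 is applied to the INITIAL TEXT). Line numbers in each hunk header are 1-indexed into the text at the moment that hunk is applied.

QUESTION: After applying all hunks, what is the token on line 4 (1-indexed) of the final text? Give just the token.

Hunk 1: at line 1 remove [kzoh,oymcm,iagnh] add [gdart] -> 5 lines: uvkj adqcf gdart vlsg mwbdi
Hunk 2: at line 1 remove [adqcf,gdart,vlsg] add [bys,xjsv,dwdcm] -> 5 lines: uvkj bys xjsv dwdcm mwbdi
Hunk 3: at line 1 remove [xjsv] add [bne] -> 5 lines: uvkj bys bne dwdcm mwbdi
Hunk 4: at line 1 remove [bne] add [qdyg] -> 5 lines: uvkj bys qdyg dwdcm mwbdi
Hunk 5: at line 1 remove [qdyg] add [hpo,jguh,pgop] -> 7 lines: uvkj bys hpo jguh pgop dwdcm mwbdi
Final line 4: jguh

Answer: jguh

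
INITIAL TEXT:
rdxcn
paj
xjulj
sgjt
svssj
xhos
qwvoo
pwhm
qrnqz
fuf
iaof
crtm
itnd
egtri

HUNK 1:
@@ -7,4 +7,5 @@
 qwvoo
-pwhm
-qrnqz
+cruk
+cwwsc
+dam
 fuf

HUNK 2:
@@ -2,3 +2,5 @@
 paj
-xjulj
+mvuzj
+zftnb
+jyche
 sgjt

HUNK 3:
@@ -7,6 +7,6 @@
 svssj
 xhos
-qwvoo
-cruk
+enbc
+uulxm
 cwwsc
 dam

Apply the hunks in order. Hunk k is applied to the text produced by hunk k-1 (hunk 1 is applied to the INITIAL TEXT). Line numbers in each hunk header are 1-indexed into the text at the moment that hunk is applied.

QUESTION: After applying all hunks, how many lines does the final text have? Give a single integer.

Hunk 1: at line 7 remove [pwhm,qrnqz] add [cruk,cwwsc,dam] -> 15 lines: rdxcn paj xjulj sgjt svssj xhos qwvoo cruk cwwsc dam fuf iaof crtm itnd egtri
Hunk 2: at line 2 remove [xjulj] add [mvuzj,zftnb,jyche] -> 17 lines: rdxcn paj mvuzj zftnb jyche sgjt svssj xhos qwvoo cruk cwwsc dam fuf iaof crtm itnd egtri
Hunk 3: at line 7 remove [qwvoo,cruk] add [enbc,uulxm] -> 17 lines: rdxcn paj mvuzj zftnb jyche sgjt svssj xhos enbc uulxm cwwsc dam fuf iaof crtm itnd egtri
Final line count: 17

Answer: 17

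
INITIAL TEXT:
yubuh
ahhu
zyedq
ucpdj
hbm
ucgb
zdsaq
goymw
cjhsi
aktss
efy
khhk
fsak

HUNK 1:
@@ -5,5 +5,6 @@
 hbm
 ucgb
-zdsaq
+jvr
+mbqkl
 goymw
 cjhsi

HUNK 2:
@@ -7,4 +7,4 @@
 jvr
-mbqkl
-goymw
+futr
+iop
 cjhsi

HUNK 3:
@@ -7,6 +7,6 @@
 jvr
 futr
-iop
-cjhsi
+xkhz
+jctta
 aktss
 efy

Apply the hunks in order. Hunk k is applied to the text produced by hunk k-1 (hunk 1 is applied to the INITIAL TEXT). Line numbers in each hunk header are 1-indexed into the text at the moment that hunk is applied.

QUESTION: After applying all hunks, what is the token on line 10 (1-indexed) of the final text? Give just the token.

Hunk 1: at line 5 remove [zdsaq] add [jvr,mbqkl] -> 14 lines: yubuh ahhu zyedq ucpdj hbm ucgb jvr mbqkl goymw cjhsi aktss efy khhk fsak
Hunk 2: at line 7 remove [mbqkl,goymw] add [futr,iop] -> 14 lines: yubuh ahhu zyedq ucpdj hbm ucgb jvr futr iop cjhsi aktss efy khhk fsak
Hunk 3: at line 7 remove [iop,cjhsi] add [xkhz,jctta] -> 14 lines: yubuh ahhu zyedq ucpdj hbm ucgb jvr futr xkhz jctta aktss efy khhk fsak
Final line 10: jctta

Answer: jctta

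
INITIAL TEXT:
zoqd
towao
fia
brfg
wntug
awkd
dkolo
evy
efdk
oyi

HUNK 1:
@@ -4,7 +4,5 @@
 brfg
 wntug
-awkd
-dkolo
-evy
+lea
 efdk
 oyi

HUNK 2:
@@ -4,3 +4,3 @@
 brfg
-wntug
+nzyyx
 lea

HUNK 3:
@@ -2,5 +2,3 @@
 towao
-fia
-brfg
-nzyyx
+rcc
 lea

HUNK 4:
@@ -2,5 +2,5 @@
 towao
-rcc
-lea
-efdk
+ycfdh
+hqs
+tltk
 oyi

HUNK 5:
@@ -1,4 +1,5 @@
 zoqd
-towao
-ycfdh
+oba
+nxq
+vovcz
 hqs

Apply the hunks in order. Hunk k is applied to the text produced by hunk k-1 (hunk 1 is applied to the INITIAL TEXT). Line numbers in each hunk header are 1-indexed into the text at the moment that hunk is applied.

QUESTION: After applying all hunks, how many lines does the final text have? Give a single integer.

Hunk 1: at line 4 remove [awkd,dkolo,evy] add [lea] -> 8 lines: zoqd towao fia brfg wntug lea efdk oyi
Hunk 2: at line 4 remove [wntug] add [nzyyx] -> 8 lines: zoqd towao fia brfg nzyyx lea efdk oyi
Hunk 3: at line 2 remove [fia,brfg,nzyyx] add [rcc] -> 6 lines: zoqd towao rcc lea efdk oyi
Hunk 4: at line 2 remove [rcc,lea,efdk] add [ycfdh,hqs,tltk] -> 6 lines: zoqd towao ycfdh hqs tltk oyi
Hunk 5: at line 1 remove [towao,ycfdh] add [oba,nxq,vovcz] -> 7 lines: zoqd oba nxq vovcz hqs tltk oyi
Final line count: 7

Answer: 7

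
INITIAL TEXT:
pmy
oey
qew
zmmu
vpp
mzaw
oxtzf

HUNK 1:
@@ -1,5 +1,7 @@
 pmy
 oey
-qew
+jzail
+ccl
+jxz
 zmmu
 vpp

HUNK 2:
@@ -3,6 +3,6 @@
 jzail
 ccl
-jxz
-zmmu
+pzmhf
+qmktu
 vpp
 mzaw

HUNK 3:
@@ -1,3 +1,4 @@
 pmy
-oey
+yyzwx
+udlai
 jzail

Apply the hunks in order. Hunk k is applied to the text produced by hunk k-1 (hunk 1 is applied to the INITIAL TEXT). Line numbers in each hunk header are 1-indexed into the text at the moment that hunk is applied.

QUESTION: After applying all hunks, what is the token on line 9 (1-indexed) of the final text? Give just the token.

Answer: mzaw

Derivation:
Hunk 1: at line 1 remove [qew] add [jzail,ccl,jxz] -> 9 lines: pmy oey jzail ccl jxz zmmu vpp mzaw oxtzf
Hunk 2: at line 3 remove [jxz,zmmu] add [pzmhf,qmktu] -> 9 lines: pmy oey jzail ccl pzmhf qmktu vpp mzaw oxtzf
Hunk 3: at line 1 remove [oey] add [yyzwx,udlai] -> 10 lines: pmy yyzwx udlai jzail ccl pzmhf qmktu vpp mzaw oxtzf
Final line 9: mzaw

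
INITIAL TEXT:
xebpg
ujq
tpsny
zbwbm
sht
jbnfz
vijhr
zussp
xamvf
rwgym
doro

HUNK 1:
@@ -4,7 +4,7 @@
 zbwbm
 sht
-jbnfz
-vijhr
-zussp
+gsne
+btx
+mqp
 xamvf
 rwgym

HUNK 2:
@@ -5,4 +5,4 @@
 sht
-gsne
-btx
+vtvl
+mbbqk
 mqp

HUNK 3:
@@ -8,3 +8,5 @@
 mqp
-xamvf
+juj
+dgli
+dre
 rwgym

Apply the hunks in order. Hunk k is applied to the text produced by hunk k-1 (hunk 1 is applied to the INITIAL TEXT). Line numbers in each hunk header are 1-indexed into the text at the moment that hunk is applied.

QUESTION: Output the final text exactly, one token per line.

Answer: xebpg
ujq
tpsny
zbwbm
sht
vtvl
mbbqk
mqp
juj
dgli
dre
rwgym
doro

Derivation:
Hunk 1: at line 4 remove [jbnfz,vijhr,zussp] add [gsne,btx,mqp] -> 11 lines: xebpg ujq tpsny zbwbm sht gsne btx mqp xamvf rwgym doro
Hunk 2: at line 5 remove [gsne,btx] add [vtvl,mbbqk] -> 11 lines: xebpg ujq tpsny zbwbm sht vtvl mbbqk mqp xamvf rwgym doro
Hunk 3: at line 8 remove [xamvf] add [juj,dgli,dre] -> 13 lines: xebpg ujq tpsny zbwbm sht vtvl mbbqk mqp juj dgli dre rwgym doro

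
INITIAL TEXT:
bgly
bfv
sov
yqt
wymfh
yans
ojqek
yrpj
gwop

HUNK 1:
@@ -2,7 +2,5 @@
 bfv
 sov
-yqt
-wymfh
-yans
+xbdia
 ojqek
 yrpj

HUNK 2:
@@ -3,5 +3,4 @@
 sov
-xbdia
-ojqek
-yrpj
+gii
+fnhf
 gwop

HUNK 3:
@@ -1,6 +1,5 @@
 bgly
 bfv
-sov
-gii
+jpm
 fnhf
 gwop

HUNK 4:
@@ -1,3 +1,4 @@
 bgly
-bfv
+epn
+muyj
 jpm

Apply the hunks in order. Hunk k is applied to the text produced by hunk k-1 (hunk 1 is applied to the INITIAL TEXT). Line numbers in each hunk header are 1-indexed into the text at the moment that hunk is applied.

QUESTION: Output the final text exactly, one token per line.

Hunk 1: at line 2 remove [yqt,wymfh,yans] add [xbdia] -> 7 lines: bgly bfv sov xbdia ojqek yrpj gwop
Hunk 2: at line 3 remove [xbdia,ojqek,yrpj] add [gii,fnhf] -> 6 lines: bgly bfv sov gii fnhf gwop
Hunk 3: at line 1 remove [sov,gii] add [jpm] -> 5 lines: bgly bfv jpm fnhf gwop
Hunk 4: at line 1 remove [bfv] add [epn,muyj] -> 6 lines: bgly epn muyj jpm fnhf gwop

Answer: bgly
epn
muyj
jpm
fnhf
gwop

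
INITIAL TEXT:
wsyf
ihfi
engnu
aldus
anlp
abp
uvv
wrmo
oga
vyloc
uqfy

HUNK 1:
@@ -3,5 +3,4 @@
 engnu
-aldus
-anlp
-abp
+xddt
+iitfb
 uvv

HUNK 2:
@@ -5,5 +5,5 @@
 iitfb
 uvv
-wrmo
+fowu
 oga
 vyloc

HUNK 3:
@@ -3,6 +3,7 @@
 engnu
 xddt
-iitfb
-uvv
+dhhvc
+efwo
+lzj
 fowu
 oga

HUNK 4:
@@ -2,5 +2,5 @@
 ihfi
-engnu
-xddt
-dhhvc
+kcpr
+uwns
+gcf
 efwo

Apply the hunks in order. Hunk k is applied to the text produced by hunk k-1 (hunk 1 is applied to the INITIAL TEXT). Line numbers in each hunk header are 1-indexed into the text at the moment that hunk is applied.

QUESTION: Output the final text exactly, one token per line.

Hunk 1: at line 3 remove [aldus,anlp,abp] add [xddt,iitfb] -> 10 lines: wsyf ihfi engnu xddt iitfb uvv wrmo oga vyloc uqfy
Hunk 2: at line 5 remove [wrmo] add [fowu] -> 10 lines: wsyf ihfi engnu xddt iitfb uvv fowu oga vyloc uqfy
Hunk 3: at line 3 remove [iitfb,uvv] add [dhhvc,efwo,lzj] -> 11 lines: wsyf ihfi engnu xddt dhhvc efwo lzj fowu oga vyloc uqfy
Hunk 4: at line 2 remove [engnu,xddt,dhhvc] add [kcpr,uwns,gcf] -> 11 lines: wsyf ihfi kcpr uwns gcf efwo lzj fowu oga vyloc uqfy

Answer: wsyf
ihfi
kcpr
uwns
gcf
efwo
lzj
fowu
oga
vyloc
uqfy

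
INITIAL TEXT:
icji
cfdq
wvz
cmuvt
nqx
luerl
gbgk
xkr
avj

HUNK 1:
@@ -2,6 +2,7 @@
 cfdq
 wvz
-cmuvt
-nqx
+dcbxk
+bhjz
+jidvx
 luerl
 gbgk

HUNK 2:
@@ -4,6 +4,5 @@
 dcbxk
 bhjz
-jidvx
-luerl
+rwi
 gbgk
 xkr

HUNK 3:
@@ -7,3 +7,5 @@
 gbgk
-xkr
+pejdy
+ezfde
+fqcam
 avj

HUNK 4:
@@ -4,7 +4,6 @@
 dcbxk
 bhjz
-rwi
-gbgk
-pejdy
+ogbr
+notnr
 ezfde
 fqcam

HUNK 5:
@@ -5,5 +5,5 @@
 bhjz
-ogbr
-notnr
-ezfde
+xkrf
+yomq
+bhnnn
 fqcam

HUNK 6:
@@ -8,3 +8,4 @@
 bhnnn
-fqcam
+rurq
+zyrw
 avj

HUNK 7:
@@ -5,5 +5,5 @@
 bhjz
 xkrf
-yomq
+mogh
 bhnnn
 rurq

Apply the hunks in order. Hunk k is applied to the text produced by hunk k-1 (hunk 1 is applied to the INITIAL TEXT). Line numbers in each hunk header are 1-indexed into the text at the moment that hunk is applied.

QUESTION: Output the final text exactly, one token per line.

Hunk 1: at line 2 remove [cmuvt,nqx] add [dcbxk,bhjz,jidvx] -> 10 lines: icji cfdq wvz dcbxk bhjz jidvx luerl gbgk xkr avj
Hunk 2: at line 4 remove [jidvx,luerl] add [rwi] -> 9 lines: icji cfdq wvz dcbxk bhjz rwi gbgk xkr avj
Hunk 3: at line 7 remove [xkr] add [pejdy,ezfde,fqcam] -> 11 lines: icji cfdq wvz dcbxk bhjz rwi gbgk pejdy ezfde fqcam avj
Hunk 4: at line 4 remove [rwi,gbgk,pejdy] add [ogbr,notnr] -> 10 lines: icji cfdq wvz dcbxk bhjz ogbr notnr ezfde fqcam avj
Hunk 5: at line 5 remove [ogbr,notnr,ezfde] add [xkrf,yomq,bhnnn] -> 10 lines: icji cfdq wvz dcbxk bhjz xkrf yomq bhnnn fqcam avj
Hunk 6: at line 8 remove [fqcam] add [rurq,zyrw] -> 11 lines: icji cfdq wvz dcbxk bhjz xkrf yomq bhnnn rurq zyrw avj
Hunk 7: at line 5 remove [yomq] add [mogh] -> 11 lines: icji cfdq wvz dcbxk bhjz xkrf mogh bhnnn rurq zyrw avj

Answer: icji
cfdq
wvz
dcbxk
bhjz
xkrf
mogh
bhnnn
rurq
zyrw
avj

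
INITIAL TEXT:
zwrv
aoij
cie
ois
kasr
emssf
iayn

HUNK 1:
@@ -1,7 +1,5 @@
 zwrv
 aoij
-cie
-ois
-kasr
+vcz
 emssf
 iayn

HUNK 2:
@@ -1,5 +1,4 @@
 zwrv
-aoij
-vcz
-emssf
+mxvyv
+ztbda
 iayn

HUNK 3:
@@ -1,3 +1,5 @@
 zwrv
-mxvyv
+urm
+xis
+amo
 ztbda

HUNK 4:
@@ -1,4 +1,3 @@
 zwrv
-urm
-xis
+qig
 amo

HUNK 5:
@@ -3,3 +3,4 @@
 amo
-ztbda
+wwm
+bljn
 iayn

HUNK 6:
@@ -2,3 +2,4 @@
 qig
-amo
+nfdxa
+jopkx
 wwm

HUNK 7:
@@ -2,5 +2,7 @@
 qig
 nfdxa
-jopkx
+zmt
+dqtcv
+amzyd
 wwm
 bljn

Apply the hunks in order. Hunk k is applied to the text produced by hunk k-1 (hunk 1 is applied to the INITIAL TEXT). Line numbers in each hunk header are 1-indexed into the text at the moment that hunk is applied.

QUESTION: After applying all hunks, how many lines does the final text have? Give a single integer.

Hunk 1: at line 1 remove [cie,ois,kasr] add [vcz] -> 5 lines: zwrv aoij vcz emssf iayn
Hunk 2: at line 1 remove [aoij,vcz,emssf] add [mxvyv,ztbda] -> 4 lines: zwrv mxvyv ztbda iayn
Hunk 3: at line 1 remove [mxvyv] add [urm,xis,amo] -> 6 lines: zwrv urm xis amo ztbda iayn
Hunk 4: at line 1 remove [urm,xis] add [qig] -> 5 lines: zwrv qig amo ztbda iayn
Hunk 5: at line 3 remove [ztbda] add [wwm,bljn] -> 6 lines: zwrv qig amo wwm bljn iayn
Hunk 6: at line 2 remove [amo] add [nfdxa,jopkx] -> 7 lines: zwrv qig nfdxa jopkx wwm bljn iayn
Hunk 7: at line 2 remove [jopkx] add [zmt,dqtcv,amzyd] -> 9 lines: zwrv qig nfdxa zmt dqtcv amzyd wwm bljn iayn
Final line count: 9

Answer: 9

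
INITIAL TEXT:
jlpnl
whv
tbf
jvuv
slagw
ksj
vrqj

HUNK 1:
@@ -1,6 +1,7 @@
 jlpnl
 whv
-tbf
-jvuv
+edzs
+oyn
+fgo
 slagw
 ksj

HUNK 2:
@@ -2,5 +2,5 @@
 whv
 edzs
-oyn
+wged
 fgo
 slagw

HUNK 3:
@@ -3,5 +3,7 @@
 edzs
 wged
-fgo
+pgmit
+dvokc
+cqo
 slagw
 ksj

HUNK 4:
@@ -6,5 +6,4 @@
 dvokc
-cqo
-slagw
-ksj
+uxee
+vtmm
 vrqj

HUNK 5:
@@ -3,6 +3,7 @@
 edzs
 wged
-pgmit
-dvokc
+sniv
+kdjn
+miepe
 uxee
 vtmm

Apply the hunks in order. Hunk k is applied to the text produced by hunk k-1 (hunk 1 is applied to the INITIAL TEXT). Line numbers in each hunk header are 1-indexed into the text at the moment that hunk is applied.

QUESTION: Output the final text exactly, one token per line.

Hunk 1: at line 1 remove [tbf,jvuv] add [edzs,oyn,fgo] -> 8 lines: jlpnl whv edzs oyn fgo slagw ksj vrqj
Hunk 2: at line 2 remove [oyn] add [wged] -> 8 lines: jlpnl whv edzs wged fgo slagw ksj vrqj
Hunk 3: at line 3 remove [fgo] add [pgmit,dvokc,cqo] -> 10 lines: jlpnl whv edzs wged pgmit dvokc cqo slagw ksj vrqj
Hunk 4: at line 6 remove [cqo,slagw,ksj] add [uxee,vtmm] -> 9 lines: jlpnl whv edzs wged pgmit dvokc uxee vtmm vrqj
Hunk 5: at line 3 remove [pgmit,dvokc] add [sniv,kdjn,miepe] -> 10 lines: jlpnl whv edzs wged sniv kdjn miepe uxee vtmm vrqj

Answer: jlpnl
whv
edzs
wged
sniv
kdjn
miepe
uxee
vtmm
vrqj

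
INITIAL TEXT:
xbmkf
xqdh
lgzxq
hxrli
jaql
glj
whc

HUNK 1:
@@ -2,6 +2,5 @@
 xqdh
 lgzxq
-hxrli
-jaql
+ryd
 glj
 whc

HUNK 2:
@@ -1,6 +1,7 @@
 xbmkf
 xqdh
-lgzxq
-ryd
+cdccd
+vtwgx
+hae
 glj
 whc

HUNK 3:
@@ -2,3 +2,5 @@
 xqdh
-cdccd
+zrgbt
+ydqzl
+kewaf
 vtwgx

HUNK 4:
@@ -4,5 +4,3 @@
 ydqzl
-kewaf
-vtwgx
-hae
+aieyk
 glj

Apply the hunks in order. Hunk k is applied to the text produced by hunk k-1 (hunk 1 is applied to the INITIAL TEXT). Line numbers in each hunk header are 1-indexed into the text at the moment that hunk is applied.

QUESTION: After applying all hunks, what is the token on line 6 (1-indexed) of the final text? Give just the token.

Answer: glj

Derivation:
Hunk 1: at line 2 remove [hxrli,jaql] add [ryd] -> 6 lines: xbmkf xqdh lgzxq ryd glj whc
Hunk 2: at line 1 remove [lgzxq,ryd] add [cdccd,vtwgx,hae] -> 7 lines: xbmkf xqdh cdccd vtwgx hae glj whc
Hunk 3: at line 2 remove [cdccd] add [zrgbt,ydqzl,kewaf] -> 9 lines: xbmkf xqdh zrgbt ydqzl kewaf vtwgx hae glj whc
Hunk 4: at line 4 remove [kewaf,vtwgx,hae] add [aieyk] -> 7 lines: xbmkf xqdh zrgbt ydqzl aieyk glj whc
Final line 6: glj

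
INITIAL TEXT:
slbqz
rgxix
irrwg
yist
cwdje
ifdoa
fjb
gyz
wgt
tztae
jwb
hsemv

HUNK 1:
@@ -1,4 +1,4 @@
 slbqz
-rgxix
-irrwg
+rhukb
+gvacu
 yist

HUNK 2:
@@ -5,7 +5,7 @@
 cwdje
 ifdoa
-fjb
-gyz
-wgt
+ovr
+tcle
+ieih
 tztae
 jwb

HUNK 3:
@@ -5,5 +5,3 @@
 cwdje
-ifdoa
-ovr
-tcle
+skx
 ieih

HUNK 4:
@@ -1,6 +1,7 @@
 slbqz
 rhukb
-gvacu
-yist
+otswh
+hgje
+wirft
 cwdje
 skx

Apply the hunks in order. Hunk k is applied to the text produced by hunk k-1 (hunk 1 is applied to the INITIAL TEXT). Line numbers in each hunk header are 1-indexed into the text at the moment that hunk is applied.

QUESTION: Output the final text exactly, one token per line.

Answer: slbqz
rhukb
otswh
hgje
wirft
cwdje
skx
ieih
tztae
jwb
hsemv

Derivation:
Hunk 1: at line 1 remove [rgxix,irrwg] add [rhukb,gvacu] -> 12 lines: slbqz rhukb gvacu yist cwdje ifdoa fjb gyz wgt tztae jwb hsemv
Hunk 2: at line 5 remove [fjb,gyz,wgt] add [ovr,tcle,ieih] -> 12 lines: slbqz rhukb gvacu yist cwdje ifdoa ovr tcle ieih tztae jwb hsemv
Hunk 3: at line 5 remove [ifdoa,ovr,tcle] add [skx] -> 10 lines: slbqz rhukb gvacu yist cwdje skx ieih tztae jwb hsemv
Hunk 4: at line 1 remove [gvacu,yist] add [otswh,hgje,wirft] -> 11 lines: slbqz rhukb otswh hgje wirft cwdje skx ieih tztae jwb hsemv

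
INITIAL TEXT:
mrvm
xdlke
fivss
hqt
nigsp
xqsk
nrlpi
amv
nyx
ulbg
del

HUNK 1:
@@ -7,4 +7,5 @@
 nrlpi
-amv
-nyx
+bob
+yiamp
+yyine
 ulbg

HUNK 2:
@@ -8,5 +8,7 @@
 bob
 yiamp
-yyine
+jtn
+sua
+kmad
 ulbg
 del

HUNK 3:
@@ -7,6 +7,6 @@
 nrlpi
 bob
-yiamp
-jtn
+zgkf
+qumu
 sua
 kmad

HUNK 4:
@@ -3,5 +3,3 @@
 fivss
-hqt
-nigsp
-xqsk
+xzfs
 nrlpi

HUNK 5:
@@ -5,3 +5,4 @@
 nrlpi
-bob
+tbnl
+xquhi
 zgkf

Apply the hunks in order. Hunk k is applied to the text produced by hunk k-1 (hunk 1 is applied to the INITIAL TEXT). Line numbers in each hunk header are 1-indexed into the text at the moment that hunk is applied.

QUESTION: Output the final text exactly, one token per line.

Hunk 1: at line 7 remove [amv,nyx] add [bob,yiamp,yyine] -> 12 lines: mrvm xdlke fivss hqt nigsp xqsk nrlpi bob yiamp yyine ulbg del
Hunk 2: at line 8 remove [yyine] add [jtn,sua,kmad] -> 14 lines: mrvm xdlke fivss hqt nigsp xqsk nrlpi bob yiamp jtn sua kmad ulbg del
Hunk 3: at line 7 remove [yiamp,jtn] add [zgkf,qumu] -> 14 lines: mrvm xdlke fivss hqt nigsp xqsk nrlpi bob zgkf qumu sua kmad ulbg del
Hunk 4: at line 3 remove [hqt,nigsp,xqsk] add [xzfs] -> 12 lines: mrvm xdlke fivss xzfs nrlpi bob zgkf qumu sua kmad ulbg del
Hunk 5: at line 5 remove [bob] add [tbnl,xquhi] -> 13 lines: mrvm xdlke fivss xzfs nrlpi tbnl xquhi zgkf qumu sua kmad ulbg del

Answer: mrvm
xdlke
fivss
xzfs
nrlpi
tbnl
xquhi
zgkf
qumu
sua
kmad
ulbg
del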